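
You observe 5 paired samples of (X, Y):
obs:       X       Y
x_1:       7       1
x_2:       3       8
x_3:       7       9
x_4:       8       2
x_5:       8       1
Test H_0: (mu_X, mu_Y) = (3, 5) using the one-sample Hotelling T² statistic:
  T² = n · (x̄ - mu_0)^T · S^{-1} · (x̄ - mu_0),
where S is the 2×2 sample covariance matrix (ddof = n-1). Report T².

Step 1 — sample mean vector:
  mean(X) = (7 + 3 + 7 + 8 + 8) / 5 = 33/5 = 6.6
  mean(Y) = (1 + 8 + 9 + 2 + 1) / 5 = 21/5 = 4.2
  x̄ = (6.6, 4.2),  deviation x̄ - mu_0 = (6.6, 4.2) - (3, 5) = (3.6, -0.8).

Step 2 — sample covariance matrix, S[i,j] = (1/(n-1)) · Σ_k (x_{k,i} - mean_i) · (x_{k,j} - mean_j), divisor n-1 = 4:
  S[X,X] = ((0.4)·(0.4) + (-3.6)·(-3.6) + (0.4)·(0.4) + (1.4)·(1.4) + (1.4)·(1.4)) / 4 = 17.2/4 = 4.3
  S[X,Y] = ((0.4)·(-3.2) + (-3.6)·(3.8) + (0.4)·(4.8) + (1.4)·(-2.2) + (1.4)·(-3.2)) / 4 = -20.6/4 = -5.15
  S[Y,Y] = ((-3.2)·(-3.2) + (3.8)·(3.8) + (4.8)·(4.8) + (-2.2)·(-2.2) + (-3.2)·(-3.2)) / 4 = 62.8/4 = 15.7
  S = [[4.3, -5.15],
 [-5.15, 15.7]].

Step 3 — invert S. det(S) = 4.3·15.7 - (-5.15)² = 40.9875.
  S^{-1} = (1/det) · [[d, -b], [-b, a]] = [[0.383, 0.1256],
 [0.1256, 0.1049]].

Step 4 — quadratic form (x̄ - mu_0)^T · S^{-1} · (x̄ - mu_0):
  S^{-1} · (x̄ - mu_0) = (1.2784, 0.3684),
  (x̄ - mu_0)^T · [...] = (3.6)·(1.2784) + (-0.8)·(0.3684) = 4.3077.

Step 5 — scale by n: T² = 5 · 4.3077 = 21.5383.

T² ≈ 21.5383


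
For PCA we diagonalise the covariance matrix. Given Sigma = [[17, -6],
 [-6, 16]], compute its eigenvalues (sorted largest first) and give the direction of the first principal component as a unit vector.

Step 1 — characteristic polynomial of 2×2 Sigma:
  det(Sigma - λI) = λ² - trace · λ + det = 0.
  trace = 17 + 16 = 33, det = 17·16 - (-6)² = 236.
Step 2 — discriminant:
  Δ = trace² - 4·det = 1089 - 944 = 145.
Step 3 — eigenvalues:
  λ = (trace ± √Δ)/2 = (33 ± 12.0416)/2,
  λ_1 = 22.5208,  λ_2 = 10.4792.

Step 4 — unit eigenvector for λ_1: solve (Sigma - λ_1 I)v = 0. First row:
  (17 - 22.5208)·v_x + (-6)·v_y = 0, i.e. (-5.5208)·v_x + (-6)·v_y = 0,
  so v ∝ (b, λ_1 - a) = (-6, 5.5208); multiply by -1 so the first entry is positive: u = (6, -5.5208).
  ||u|| = √((6)² + (-5.5208)²) = √(66.4792) ≈ 8.1535,
  v_1 = u/||u|| ≈ (0.7359, -0.6771) (||v_1|| = 1).

λ_1 = 22.5208,  λ_2 = 10.4792;  v_1 ≈ (0.7359, -0.6771)


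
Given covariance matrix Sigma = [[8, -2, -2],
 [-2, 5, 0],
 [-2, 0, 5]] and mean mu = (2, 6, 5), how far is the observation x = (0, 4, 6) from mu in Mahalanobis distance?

Step 1 — centre the observation: (x - mu) = (-2, -2, 1).

Step 2 — invert Sigma (cofactor / det for 3×3, or solve directly):
  Sigma^{-1} = [[0.1562, 0.0625, 0.0625],
 [0.0625, 0.225, 0.025],
 [0.0625, 0.025, 0.225]].

Step 3 — form the quadratic (x - mu)^T · Sigma^{-1} · (x - mu):
  Sigma^{-1} · (x - mu) = (-0.375, -0.55, 0.05).
  (x - mu)^T · [Sigma^{-1} · (x - mu)] = (-2)·(-0.375) + (-2)·(-0.55) + (1)·(0.05) = 1.9.

Step 4 — take square root: d = √(1.9) ≈ 1.3784.

d(x, mu) = √(1.9) ≈ 1.3784


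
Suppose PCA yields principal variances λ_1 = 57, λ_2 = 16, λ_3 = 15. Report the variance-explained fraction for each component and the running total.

Step 1 — total variance = trace(Sigma) = Σ λ_i = 57 + 16 + 15 = 88.

Step 2 — fraction explained by component i = λ_i / Σ λ:
  PC1: 57/88 = 0.6477
  PC2: 16/88 = 0.1818
  PC3: 15/88 = 0.1705

Step 3 — cumulative fraction after k components = (λ_1 + ... + λ_k) / Σ λ:
  k = 1: 57/88 = 0.6477
  k = 2: (57 + 16)/88 = 73/88 = 0.8295
  k = 3: (57 + 16 + 15)/88 = 88/88 = 1

Summary (fraction, with percent):

explained: PC1 0.6477 (64.77%), PC2 0.1818 (18.18%), PC3 0.1705 (17.05%);  cumulative: 0.6477, 0.8295, 1


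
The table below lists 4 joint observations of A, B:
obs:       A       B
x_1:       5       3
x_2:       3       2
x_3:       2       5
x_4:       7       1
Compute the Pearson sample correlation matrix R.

Step 1 — column means:
  mean(A) = (5 + 3 + 2 + 7) / 4 = 17/4 = 4.25
  mean(B) = (3 + 2 + 5 + 1) / 4 = 11/4 = 2.75

Step 2 — sample variances and covariances s[i,j] = (1/(n-1)) · Σ_k (x_{k,i} - mean_i) · (x_{k,j} - mean_j), with n-1 = 3:
  s[A,A] = ((0.75)·(0.75) + (-1.25)·(-1.25) + (-2.25)·(-2.25) + (2.75)·(2.75)) / 3 = 14.75/3 = 4.9167
  s[A,B] = ((0.75)·(0.25) + (-1.25)·(-0.75) + (-2.25)·(2.25) + (2.75)·(-1.75)) / 3 = -8.75/3 = -2.9167
  s[B,B] = ((0.25)·(0.25) + (-0.75)·(-0.75) + (2.25)·(2.25) + (-1.75)·(-1.75)) / 3 = 8.75/3 = 2.9167
  Sample standard deviations s_i = √(s[i,i]):
  s(A) = √(4.9167) = 2.2174
  s(B) = √(2.9167) = 1.7078

Step 3 — r_{ij} = s_{ij} / (s_i · s_j):
  r[A,A] = 1 (diagonal).
  r[A,B] = -2.9167 / (2.2174 · 1.7078) = -2.9167 / 3.7869 = -0.7702
  r[B,B] = 1 (diagonal).

R is symmetric with unit diagonal. Assembling:

R = [[1, -0.7702],
 [-0.7702, 1]]


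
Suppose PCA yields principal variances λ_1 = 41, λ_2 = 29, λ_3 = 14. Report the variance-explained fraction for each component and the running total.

Step 1 — total variance = trace(Sigma) = Σ λ_i = 41 + 29 + 14 = 84.

Step 2 — fraction explained by component i = λ_i / Σ λ:
  PC1: 41/84 = 0.4881
  PC2: 29/84 = 0.3452
  PC3: 14/84 = 0.1667

Step 3 — cumulative fraction after k components = (λ_1 + ... + λ_k) / Σ λ:
  k = 1: 41/84 = 0.4881
  k = 2: (41 + 29)/84 = 70/84 = 0.8333
  k = 3: (41 + 29 + 14)/84 = 84/84 = 1

Summary (fraction, with percent):

explained: PC1 0.4881 (48.81%), PC2 0.3452 (34.52%), PC3 0.1667 (16.67%);  cumulative: 0.4881, 0.8333, 1


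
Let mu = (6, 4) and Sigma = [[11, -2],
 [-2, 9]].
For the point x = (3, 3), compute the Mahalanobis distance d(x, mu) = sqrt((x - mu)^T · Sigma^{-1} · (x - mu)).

Step 1 — centre the observation: (x - mu) = (-3, -1).

Step 2 — invert Sigma. det(Sigma) = 11·9 - (-2)² = 95.
  Sigma^{-1} = (1/det) · [[d, -b], [-b, a]] = [[0.0947, 0.0211],
 [0.0211, 0.1158]].

Step 3 — form the quadratic (x - mu)^T · Sigma^{-1} · (x - mu):
  Sigma^{-1} · (x - mu) = (-0.3053, -0.1789).
  (x - mu)^T · [Sigma^{-1} · (x - mu)] = (-3)·(-0.3053) + (-1)·(-0.1789) = 1.0947.

Step 4 — take square root: d = √(1.0947) ≈ 1.0463.

d(x, mu) = √(1.0947) ≈ 1.0463


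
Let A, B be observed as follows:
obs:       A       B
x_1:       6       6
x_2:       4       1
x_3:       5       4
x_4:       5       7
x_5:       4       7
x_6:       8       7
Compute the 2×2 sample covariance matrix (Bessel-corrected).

Step 1 — column means:
  mean(A) = (6 + 4 + 5 + 5 + 4 + 8) / 6 = 32/6 = 5.3333
  mean(B) = (6 + 1 + 4 + 7 + 7 + 7) / 6 = 32/6 = 5.3333

Step 2 — sample covariance S[i,j] = (1/(n-1)) · Σ_k (x_{k,i} - mean_i) · (x_{k,j} - mean_j), with n-1 = 5.
  S[A,A] = ((0.6667)·(0.6667) + (-1.3333)·(-1.3333) + (-0.3333)·(-0.3333) + (-0.3333)·(-0.3333) + (-1.3333)·(-1.3333) + (2.6667)·(2.6667)) / 5 = 11.3333/5 = 2.2667
  S[A,B] = ((0.6667)·(0.6667) + (-1.3333)·(-4.3333) + (-0.3333)·(-1.3333) + (-0.3333)·(1.6667) + (-1.3333)·(1.6667) + (2.6667)·(1.6667)) / 5 = 8.3333/5 = 1.6667
  S[B,B] = ((0.6667)·(0.6667) + (-4.3333)·(-4.3333) + (-1.3333)·(-1.3333) + (1.6667)·(1.6667) + (1.6667)·(1.6667) + (1.6667)·(1.6667)) / 5 = 29.3333/5 = 5.8667

S is symmetric (S[j,i] = S[i,j]). Assembling:

S = [[2.2667, 1.6667],
 [1.6667, 5.8667]]


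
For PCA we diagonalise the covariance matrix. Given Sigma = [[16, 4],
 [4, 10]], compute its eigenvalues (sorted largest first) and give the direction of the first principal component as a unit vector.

Step 1 — characteristic polynomial of 2×2 Sigma:
  det(Sigma - λI) = λ² - trace · λ + det = 0.
  trace = 16 + 10 = 26, det = 16·10 - (4)² = 144.
Step 2 — discriminant:
  Δ = trace² - 4·det = 676 - 576 = 100.
Step 3 — eigenvalues:
  λ = (trace ± √Δ)/2 = (26 ± 10)/2,
  λ_1 = 18,  λ_2 = 8.

Step 4 — unit eigenvector for λ_1: solve (Sigma - λ_1 I)v = 0. First row:
  (16 - 18)·v_x + (4)·v_y = 0, i.e. (-2)·v_x + (4)·v_y = 0,
  so v ∝ (b, λ_1 - a) = (4, 2) = u.
  ||u|| = √((4)² + (2)²) = √(20) ≈ 4.4721,
  v_1 = u/||u|| ≈ (0.8944, 0.4472) (||v_1|| = 1).

λ_1 = 18,  λ_2 = 8;  v_1 ≈ (0.8944, 0.4472)


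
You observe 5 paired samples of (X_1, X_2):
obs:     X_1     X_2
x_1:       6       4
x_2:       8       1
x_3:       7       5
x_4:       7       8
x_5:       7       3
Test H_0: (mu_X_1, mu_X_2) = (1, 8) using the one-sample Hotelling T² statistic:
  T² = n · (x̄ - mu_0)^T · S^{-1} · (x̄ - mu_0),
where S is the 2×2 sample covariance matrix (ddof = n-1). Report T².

Step 1 — sample mean vector:
  mean(X_1) = (6 + 8 + 7 + 7 + 7) / 5 = 35/5 = 7
  mean(X_2) = (4 + 1 + 5 + 8 + 3) / 5 = 21/5 = 4.2
  x̄ = (7, 4.2),  deviation x̄ - mu_0 = (7, 4.2) - (1, 8) = (6, -3.8).

Step 2 — sample covariance matrix, S[i,j] = (1/(n-1)) · Σ_k (x_{k,i} - mean_i) · (x_{k,j} - mean_j), divisor n-1 = 4:
  S[X_1,X_1] = ((-1)·(-1) + (1)·(1) + (0)·(0) + (0)·(0) + (0)·(0)) / 4 = 2/4 = 0.5
  S[X_1,X_2] = ((-1)·(-0.2) + (1)·(-3.2) + (0)·(0.8) + (0)·(3.8) + (0)·(-1.2)) / 4 = -3/4 = -0.75
  S[X_2,X_2] = ((-0.2)·(-0.2) + (-3.2)·(-3.2) + (0.8)·(0.8) + (3.8)·(3.8) + (-1.2)·(-1.2)) / 4 = 26.8/4 = 6.7
  S = [[0.5, -0.75],
 [-0.75, 6.7]].

Step 3 — invert S. det(S) = 0.5·6.7 - (-0.75)² = 2.7875.
  S^{-1} = (1/det) · [[d, -b], [-b, a]] = [[2.4036, 0.2691],
 [0.2691, 0.1794]].

Step 4 — quadratic form (x̄ - mu_0)^T · S^{-1} · (x̄ - mu_0):
  S^{-1} · (x̄ - mu_0) = (13.3991, 0.9327),
  (x̄ - mu_0)^T · [...] = (6)·(13.3991) + (-3.8)·(0.9327) = 76.8502.

Step 5 — scale by n: T² = 5 · 76.8502 = 384.2511.

T² ≈ 384.2511


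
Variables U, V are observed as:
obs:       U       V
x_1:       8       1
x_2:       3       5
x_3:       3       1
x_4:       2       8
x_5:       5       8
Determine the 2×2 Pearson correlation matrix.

Step 1 — column means:
  mean(U) = (8 + 3 + 3 + 2 + 5) / 5 = 21/5 = 4.2
  mean(V) = (1 + 5 + 1 + 8 + 8) / 5 = 23/5 = 4.6

Step 2 — sample variances and covariances s[i,j] = (1/(n-1)) · Σ_k (x_{k,i} - mean_i) · (x_{k,j} - mean_j), with n-1 = 4:
  s[U,U] = ((3.8)·(3.8) + (-1.2)·(-1.2) + (-1.2)·(-1.2) + (-2.2)·(-2.2) + (0.8)·(0.8)) / 4 = 22.8/4 = 5.7
  s[U,V] = ((3.8)·(-3.6) + (-1.2)·(0.4) + (-1.2)·(-3.6) + (-2.2)·(3.4) + (0.8)·(3.4)) / 4 = -14.6/4 = -3.65
  s[V,V] = ((-3.6)·(-3.6) + (0.4)·(0.4) + (-3.6)·(-3.6) + (3.4)·(3.4) + (3.4)·(3.4)) / 4 = 49.2/4 = 12.3
  Sample standard deviations s_i = √(s[i,i]):
  s(U) = √(5.7) = 2.3875
  s(V) = √(12.3) = 3.5071

Step 3 — r_{ij} = s_{ij} / (s_i · s_j):
  r[U,U] = 1 (diagonal).
  r[U,V] = -3.65 / (2.3875 · 3.5071) = -3.65 / 8.3732 = -0.4359
  r[V,V] = 1 (diagonal).

R is symmetric with unit diagonal. Assembling:

R = [[1, -0.4359],
 [-0.4359, 1]]


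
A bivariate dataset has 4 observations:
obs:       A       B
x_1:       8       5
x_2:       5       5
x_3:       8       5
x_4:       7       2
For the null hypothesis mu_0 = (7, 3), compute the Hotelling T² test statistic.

Step 1 — sample mean vector:
  mean(A) = (8 + 5 + 8 + 7) / 4 = 28/4 = 7
  mean(B) = (5 + 5 + 5 + 2) / 4 = 17/4 = 4.25
  x̄ = (7, 4.25),  deviation x̄ - mu_0 = (7, 4.25) - (7, 3) = (0, 1.25).

Step 2 — sample covariance matrix, S[i,j] = (1/(n-1)) · Σ_k (x_{k,i} - mean_i) · (x_{k,j} - mean_j), divisor n-1 = 3:
  S[A,A] = ((1)·(1) + (-2)·(-2) + (1)·(1) + (0)·(0)) / 3 = 6/3 = 2
  S[A,B] = ((1)·(0.75) + (-2)·(0.75) + (1)·(0.75) + (0)·(-2.25)) / 3 = 0/3 = 0
  S[B,B] = ((0.75)·(0.75) + (0.75)·(0.75) + (0.75)·(0.75) + (-2.25)·(-2.25)) / 3 = 6.75/3 = 2.25
  S = [[2, 0],
 [0, 2.25]].

Step 3 — invert S. det(S) = 2·2.25 - (0)² = 4.5.
  S^{-1} = (1/det) · [[d, -b], [-b, a]] = [[0.5, 0],
 [0, 0.4444]].

Step 4 — quadratic form (x̄ - mu_0)^T · S^{-1} · (x̄ - mu_0):
  S^{-1} · (x̄ - mu_0) = (0, 0.5556),
  (x̄ - mu_0)^T · [...] = (0)·(0) + (1.25)·(0.5556) = 0.6944.

Step 5 — scale by n: T² = 4 · 0.6944 = 2.7778.

T² ≈ 2.7778


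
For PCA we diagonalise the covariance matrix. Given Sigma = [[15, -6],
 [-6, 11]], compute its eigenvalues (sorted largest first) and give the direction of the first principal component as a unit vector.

Step 1 — characteristic polynomial of 2×2 Sigma:
  det(Sigma - λI) = λ² - trace · λ + det = 0.
  trace = 15 + 11 = 26, det = 15·11 - (-6)² = 129.
Step 2 — discriminant:
  Δ = trace² - 4·det = 676 - 516 = 160.
Step 3 — eigenvalues:
  λ = (trace ± √Δ)/2 = (26 ± 12.6491)/2,
  λ_1 = 19.3246,  λ_2 = 6.6754.

Step 4 — unit eigenvector for λ_1: solve (Sigma - λ_1 I)v = 0. First row:
  (15 - 19.3246)·v_x + (-6)·v_y = 0, i.e. (-4.3246)·v_x + (-6)·v_y = 0,
  so v ∝ (b, λ_1 - a) = (-6, 4.3246); multiply by -1 so the first entry is positive: u = (6, -4.3246).
  ||u|| = √((6)² + (-4.3246)²) = √(54.7018) ≈ 7.3961,
  v_1 = u/||u|| ≈ (0.8112, -0.5847) (||v_1|| = 1).

λ_1 = 19.3246,  λ_2 = 6.6754;  v_1 ≈ (0.8112, -0.5847)


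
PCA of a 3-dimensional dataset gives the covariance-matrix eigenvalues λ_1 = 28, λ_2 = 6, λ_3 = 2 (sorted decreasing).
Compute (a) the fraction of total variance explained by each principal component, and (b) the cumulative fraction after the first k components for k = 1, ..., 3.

Step 1 — total variance = trace(Sigma) = Σ λ_i = 28 + 6 + 2 = 36.

Step 2 — fraction explained by component i = λ_i / Σ λ:
  PC1: 28/36 = 0.7778
  PC2: 6/36 = 0.1667
  PC3: 2/36 = 0.0556

Step 3 — cumulative fraction after k components = (λ_1 + ... + λ_k) / Σ λ:
  k = 1: 28/36 = 0.7778
  k = 2: (28 + 6)/36 = 34/36 = 0.9444
  k = 3: (28 + 6 + 2)/36 = 36/36 = 1

Summary (fraction, with percent):

explained: PC1 0.7778 (77.78%), PC2 0.1667 (16.67%), PC3 0.0556 (5.56%);  cumulative: 0.7778, 0.9444, 1


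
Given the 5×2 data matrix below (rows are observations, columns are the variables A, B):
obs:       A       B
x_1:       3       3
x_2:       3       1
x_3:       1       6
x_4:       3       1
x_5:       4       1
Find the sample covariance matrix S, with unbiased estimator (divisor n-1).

Step 1 — column means:
  mean(A) = (3 + 3 + 1 + 3 + 4) / 5 = 14/5 = 2.8
  mean(B) = (3 + 1 + 6 + 1 + 1) / 5 = 12/5 = 2.4

Step 2 — sample covariance S[i,j] = (1/(n-1)) · Σ_k (x_{k,i} - mean_i) · (x_{k,j} - mean_j), with n-1 = 4.
  S[A,A] = ((0.2)·(0.2) + (0.2)·(0.2) + (-1.8)·(-1.8) + (0.2)·(0.2) + (1.2)·(1.2)) / 4 = 4.8/4 = 1.2
  S[A,B] = ((0.2)·(0.6) + (0.2)·(-1.4) + (-1.8)·(3.6) + (0.2)·(-1.4) + (1.2)·(-1.4)) / 4 = -8.6/4 = -2.15
  S[B,B] = ((0.6)·(0.6) + (-1.4)·(-1.4) + (3.6)·(3.6) + (-1.4)·(-1.4) + (-1.4)·(-1.4)) / 4 = 19.2/4 = 4.8

S is symmetric (S[j,i] = S[i,j]). Assembling:

S = [[1.2, -2.15],
 [-2.15, 4.8]]


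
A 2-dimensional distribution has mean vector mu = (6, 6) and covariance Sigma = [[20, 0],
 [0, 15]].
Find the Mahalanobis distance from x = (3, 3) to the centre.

Step 1 — centre the observation: (x - mu) = (-3, -3).

Step 2 — invert Sigma. det(Sigma) = 20·15 - (0)² = 300.
  Sigma^{-1} = (1/det) · [[d, -b], [-b, a]] = [[0.05, 0],
 [0, 0.0667]].

Step 3 — form the quadratic (x - mu)^T · Sigma^{-1} · (x - mu):
  Sigma^{-1} · (x - mu) = (-0.15, -0.2).
  (x - mu)^T · [Sigma^{-1} · (x - mu)] = (-3)·(-0.15) + (-3)·(-0.2) = 1.05.

Step 4 — take square root: d = √(1.05) ≈ 1.0247.

d(x, mu) = √(1.05) ≈ 1.0247


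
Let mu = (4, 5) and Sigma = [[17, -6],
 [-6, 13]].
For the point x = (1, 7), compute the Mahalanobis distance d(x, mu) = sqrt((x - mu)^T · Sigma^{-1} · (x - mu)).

Step 1 — centre the observation: (x - mu) = (-3, 2).

Step 2 — invert Sigma. det(Sigma) = 17·13 - (-6)² = 185.
  Sigma^{-1} = (1/det) · [[d, -b], [-b, a]] = [[0.0703, 0.0324],
 [0.0324, 0.0919]].

Step 3 — form the quadratic (x - mu)^T · Sigma^{-1} · (x - mu):
  Sigma^{-1} · (x - mu) = (-0.1459, 0.0865).
  (x - mu)^T · [Sigma^{-1} · (x - mu)] = (-3)·(-0.1459) + (2)·(0.0865) = 0.6108.

Step 4 — take square root: d = √(0.6108) ≈ 0.7815.

d(x, mu) = √(0.6108) ≈ 0.7815


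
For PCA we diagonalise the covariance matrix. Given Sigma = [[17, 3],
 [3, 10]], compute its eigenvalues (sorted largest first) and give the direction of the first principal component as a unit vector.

Step 1 — characteristic polynomial of 2×2 Sigma:
  det(Sigma - λI) = λ² - trace · λ + det = 0.
  trace = 17 + 10 = 27, det = 17·10 - (3)² = 161.
Step 2 — discriminant:
  Δ = trace² - 4·det = 729 - 644 = 85.
Step 3 — eigenvalues:
  λ = (trace ± √Δ)/2 = (27 ± 9.2195)/2,
  λ_1 = 18.1098,  λ_2 = 8.8902.

Step 4 — unit eigenvector for λ_1: solve (Sigma - λ_1 I)v = 0. First row:
  (17 - 18.1098)·v_x + (3)·v_y = 0, i.e. (-1.1098)·v_x + (3)·v_y = 0,
  so v ∝ (b, λ_1 - a) = (3, 1.1098) = u.
  ||u|| = √((3)² + (1.1098)²) = √(10.2316) ≈ 3.1987,
  v_1 = u/||u|| ≈ (0.9379, 0.3469) (||v_1|| = 1).

λ_1 = 18.1098,  λ_2 = 8.8902;  v_1 ≈ (0.9379, 0.3469)


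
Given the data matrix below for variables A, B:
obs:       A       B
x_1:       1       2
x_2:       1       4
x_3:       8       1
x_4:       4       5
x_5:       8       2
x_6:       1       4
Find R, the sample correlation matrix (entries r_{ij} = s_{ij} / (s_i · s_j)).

Step 1 — column means:
  mean(A) = (1 + 1 + 8 + 4 + 8 + 1) / 6 = 23/6 = 3.8333
  mean(B) = (2 + 4 + 1 + 5 + 2 + 4) / 6 = 18/6 = 3

Step 2 — sample variances and covariances s[i,j] = (1/(n-1)) · Σ_k (x_{k,i} - mean_i) · (x_{k,j} - mean_j), with n-1 = 5:
  s[A,A] = ((-2.8333)·(-2.8333) + (-2.8333)·(-2.8333) + (4.1667)·(4.1667) + (0.1667)·(0.1667) + (4.1667)·(4.1667) + (-2.8333)·(-2.8333)) / 5 = 58.8333/5 = 11.7667
  s[A,B] = ((-2.8333)·(-1) + (-2.8333)·(1) + (4.1667)·(-2) + (0.1667)·(2) + (4.1667)·(-1) + (-2.8333)·(1)) / 5 = -15/5 = -3
  s[B,B] = ((-1)·(-1) + (1)·(1) + (-2)·(-2) + (2)·(2) + (-1)·(-1) + (1)·(1)) / 5 = 12/5 = 2.4
  Sample standard deviations s_i = √(s[i,i]):
  s(A) = √(11.7667) = 3.4303
  s(B) = √(2.4) = 1.5492

Step 3 — r_{ij} = s_{ij} / (s_i · s_j):
  r[A,A] = 1 (diagonal).
  r[A,B] = -3 / (3.4303 · 1.5492) = -3 / 5.3141 = -0.5645
  r[B,B] = 1 (diagonal).

R is symmetric with unit diagonal. Assembling:

R = [[1, -0.5645],
 [-0.5645, 1]]


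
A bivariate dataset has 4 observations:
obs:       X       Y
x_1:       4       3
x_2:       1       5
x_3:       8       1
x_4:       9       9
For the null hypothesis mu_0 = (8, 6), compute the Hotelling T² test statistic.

Step 1 — sample mean vector:
  mean(X) = (4 + 1 + 8 + 9) / 4 = 22/4 = 5.5
  mean(Y) = (3 + 5 + 1 + 9) / 4 = 18/4 = 4.5
  x̄ = (5.5, 4.5),  deviation x̄ - mu_0 = (5.5, 4.5) - (8, 6) = (-2.5, -1.5).

Step 2 — sample covariance matrix, S[i,j] = (1/(n-1)) · Σ_k (x_{k,i} - mean_i) · (x_{k,j} - mean_j), divisor n-1 = 3:
  S[X,X] = ((-1.5)·(-1.5) + (-4.5)·(-4.5) + (2.5)·(2.5) + (3.5)·(3.5)) / 3 = 41/3 = 13.6667
  S[X,Y] = ((-1.5)·(-1.5) + (-4.5)·(0.5) + (2.5)·(-3.5) + (3.5)·(4.5)) / 3 = 7/3 = 2.3333
  S[Y,Y] = ((-1.5)·(-1.5) + (0.5)·(0.5) + (-3.5)·(-3.5) + (4.5)·(4.5)) / 3 = 35/3 = 11.6667
  S = [[13.6667, 2.3333],
 [2.3333, 11.6667]].

Step 3 — invert S. det(S) = 13.6667·11.6667 - (2.3333)² = 154.
  S^{-1} = (1/det) · [[d, -b], [-b, a]] = [[0.0758, -0.0152],
 [-0.0152, 0.0887]].

Step 4 — quadratic form (x̄ - mu_0)^T · S^{-1} · (x̄ - mu_0):
  S^{-1} · (x̄ - mu_0) = (-0.1667, -0.0952),
  (x̄ - mu_0)^T · [...] = (-2.5)·(-0.1667) + (-1.5)·(-0.0952) = 0.5595.

Step 5 — scale by n: T² = 4 · 0.5595 = 2.2381.

T² ≈ 2.2381


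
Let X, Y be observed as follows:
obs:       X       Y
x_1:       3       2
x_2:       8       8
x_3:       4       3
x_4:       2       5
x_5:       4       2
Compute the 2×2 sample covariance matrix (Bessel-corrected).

Step 1 — column means:
  mean(X) = (3 + 8 + 4 + 2 + 4) / 5 = 21/5 = 4.2
  mean(Y) = (2 + 8 + 3 + 5 + 2) / 5 = 20/5 = 4

Step 2 — sample covariance S[i,j] = (1/(n-1)) · Σ_k (x_{k,i} - mean_i) · (x_{k,j} - mean_j), with n-1 = 4.
  S[X,X] = ((-1.2)·(-1.2) + (3.8)·(3.8) + (-0.2)·(-0.2) + (-2.2)·(-2.2) + (-0.2)·(-0.2)) / 4 = 20.8/4 = 5.2
  S[X,Y] = ((-1.2)·(-2) + (3.8)·(4) + (-0.2)·(-1) + (-2.2)·(1) + (-0.2)·(-2)) / 4 = 16/4 = 4
  S[Y,Y] = ((-2)·(-2) + (4)·(4) + (-1)·(-1) + (1)·(1) + (-2)·(-2)) / 4 = 26/4 = 6.5

S is symmetric (S[j,i] = S[i,j]). Assembling:

S = [[5.2, 4],
 [4, 6.5]]


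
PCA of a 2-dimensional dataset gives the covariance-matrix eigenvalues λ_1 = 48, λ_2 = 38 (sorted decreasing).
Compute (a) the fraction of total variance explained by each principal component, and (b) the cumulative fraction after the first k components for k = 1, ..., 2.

Step 1 — total variance = trace(Sigma) = Σ λ_i = 48 + 38 = 86.

Step 2 — fraction explained by component i = λ_i / Σ λ:
  PC1: 48/86 = 0.5581
  PC2: 38/86 = 0.4419

Step 3 — cumulative fraction after k components = (λ_1 + ... + λ_k) / Σ λ:
  k = 1: 48/86 = 0.5581
  k = 2: (48 + 38)/86 = 86/86 = 1

Summary (fraction, with percent):

explained: PC1 0.5581 (55.81%), PC2 0.4419 (44.19%);  cumulative: 0.5581, 1


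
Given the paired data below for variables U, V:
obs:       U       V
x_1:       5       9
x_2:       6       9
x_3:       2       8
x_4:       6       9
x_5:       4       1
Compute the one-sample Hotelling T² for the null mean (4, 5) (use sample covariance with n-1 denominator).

Step 1 — sample mean vector:
  mean(U) = (5 + 6 + 2 + 6 + 4) / 5 = 23/5 = 4.6
  mean(V) = (9 + 9 + 8 + 9 + 1) / 5 = 36/5 = 7.2
  x̄ = (4.6, 7.2),  deviation x̄ - mu_0 = (4.6, 7.2) - (4, 5) = (0.6, 2.2).

Step 2 — sample covariance matrix, S[i,j] = (1/(n-1)) · Σ_k (x_{k,i} - mean_i) · (x_{k,j} - mean_j), divisor n-1 = 4:
  S[U,U] = ((0.4)·(0.4) + (1.4)·(1.4) + (-2.6)·(-2.6) + (1.4)·(1.4) + (-0.6)·(-0.6)) / 4 = 11.2/4 = 2.8
  S[U,V] = ((0.4)·(1.8) + (1.4)·(1.8) + (-2.6)·(0.8) + (1.4)·(1.8) + (-0.6)·(-6.2)) / 4 = 7.4/4 = 1.85
  S[V,V] = ((1.8)·(1.8) + (1.8)·(1.8) + (0.8)·(0.8) + (1.8)·(1.8) + (-6.2)·(-6.2)) / 4 = 48.8/4 = 12.2
  S = [[2.8, 1.85],
 [1.85, 12.2]].

Step 3 — invert S. det(S) = 2.8·12.2 - (1.85)² = 30.7375.
  S^{-1} = (1/det) · [[d, -b], [-b, a]] = [[0.3969, -0.0602],
 [-0.0602, 0.0911]].

Step 4 — quadratic form (x̄ - mu_0)^T · S^{-1} · (x̄ - mu_0):
  S^{-1} · (x̄ - mu_0) = (0.1057, 0.1643),
  (x̄ - mu_0)^T · [...] = (0.6)·(0.1057) + (2.2)·(0.1643) = 0.4249.

Step 5 — scale by n: T² = 5 · 0.4249 = 2.1244.

T² ≈ 2.1244


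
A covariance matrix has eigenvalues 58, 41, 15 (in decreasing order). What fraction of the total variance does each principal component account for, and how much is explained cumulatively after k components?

Step 1 — total variance = trace(Sigma) = Σ λ_i = 58 + 41 + 15 = 114.

Step 2 — fraction explained by component i = λ_i / Σ λ:
  PC1: 58/114 = 0.5088
  PC2: 41/114 = 0.3596
  PC3: 15/114 = 0.1316

Step 3 — cumulative fraction after k components = (λ_1 + ... + λ_k) / Σ λ:
  k = 1: 58/114 = 0.5088
  k = 2: (58 + 41)/114 = 99/114 = 0.8684
  k = 3: (58 + 41 + 15)/114 = 114/114 = 1

Summary (fraction, with percent):

explained: PC1 0.5088 (50.88%), PC2 0.3596 (35.96%), PC3 0.1316 (13.16%);  cumulative: 0.5088, 0.8684, 1


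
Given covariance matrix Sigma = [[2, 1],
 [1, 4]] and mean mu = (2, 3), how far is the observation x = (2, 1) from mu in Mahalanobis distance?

Step 1 — centre the observation: (x - mu) = (0, -2).

Step 2 — invert Sigma. det(Sigma) = 2·4 - (1)² = 7.
  Sigma^{-1} = (1/det) · [[d, -b], [-b, a]] = [[0.5714, -0.1429],
 [-0.1429, 0.2857]].

Step 3 — form the quadratic (x - mu)^T · Sigma^{-1} · (x - mu):
  Sigma^{-1} · (x - mu) = (0.2857, -0.5714).
  (x - mu)^T · [Sigma^{-1} · (x - mu)] = (0)·(0.2857) + (-2)·(-0.5714) = 1.1429.

Step 4 — take square root: d = √(1.1429) ≈ 1.069.

d(x, mu) = √(1.1429) ≈ 1.069


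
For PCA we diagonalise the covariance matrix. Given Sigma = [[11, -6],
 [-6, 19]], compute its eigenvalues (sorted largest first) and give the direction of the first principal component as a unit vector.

Step 1 — characteristic polynomial of 2×2 Sigma:
  det(Sigma - λI) = λ² - trace · λ + det = 0.
  trace = 11 + 19 = 30, det = 11·19 - (-6)² = 173.
Step 2 — discriminant:
  Δ = trace² - 4·det = 900 - 692 = 208.
Step 3 — eigenvalues:
  λ = (trace ± √Δ)/2 = (30 ± 14.4222)/2,
  λ_1 = 22.2111,  λ_2 = 7.7889.

Step 4 — unit eigenvector for λ_1: solve (Sigma - λ_1 I)v = 0. First row:
  (11 - 22.2111)·v_x + (-6)·v_y = 0, i.e. (-11.2111)·v_x + (-6)·v_y = 0,
  so v ∝ (b, λ_1 - a) = (-6, 11.2111); multiply by -1 so the first entry is positive: u = (6, -11.2111).
  ||u|| = √((6)² + (-11.2111)²) = √(161.6888) ≈ 12.7157,
  v_1 = u/||u|| ≈ (0.4719, -0.8817) (||v_1|| = 1).

λ_1 = 22.2111,  λ_2 = 7.7889;  v_1 ≈ (0.4719, -0.8817)


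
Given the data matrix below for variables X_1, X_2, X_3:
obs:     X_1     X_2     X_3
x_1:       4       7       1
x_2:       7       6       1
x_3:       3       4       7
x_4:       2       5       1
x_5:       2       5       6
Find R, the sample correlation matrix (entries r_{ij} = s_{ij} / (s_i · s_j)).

Step 1 — column means:
  mean(X_1) = (4 + 7 + 3 + 2 + 2) / 5 = 18/5 = 3.6
  mean(X_2) = (7 + 6 + 4 + 5 + 5) / 5 = 27/5 = 5.4
  mean(X_3) = (1 + 1 + 7 + 1 + 6) / 5 = 16/5 = 3.2

Step 2 — sample variances and covariances s[i,j] = (1/(n-1)) · Σ_k (x_{k,i} - mean_i) · (x_{k,j} - mean_j), with n-1 = 4:
  s[X_1,X_1] = ((0.4)·(0.4) + (3.4)·(3.4) + (-0.6)·(-0.6) + (-1.6)·(-1.6) + (-1.6)·(-1.6)) / 4 = 17.2/4 = 4.3
  s[X_1,X_2] = ((0.4)·(1.6) + (3.4)·(0.6) + (-0.6)·(-1.4) + (-1.6)·(-0.4) + (-1.6)·(-0.4)) / 4 = 4.8/4 = 1.2
  s[X_1,X_3] = ((0.4)·(-2.2) + (3.4)·(-2.2) + (-0.6)·(3.8) + (-1.6)·(-2.2) + (-1.6)·(2.8)) / 4 = -11.6/4 = -2.9
  s[X_2,X_2] = ((1.6)·(1.6) + (0.6)·(0.6) + (-1.4)·(-1.4) + (-0.4)·(-0.4) + (-0.4)·(-0.4)) / 4 = 5.2/4 = 1.3
  s[X_2,X_3] = ((1.6)·(-2.2) + (0.6)·(-2.2) + (-1.4)·(3.8) + (-0.4)·(-2.2) + (-0.4)·(2.8)) / 4 = -10.4/4 = -2.6
  s[X_3,X_3] = ((-2.2)·(-2.2) + (-2.2)·(-2.2) + (3.8)·(3.8) + (-2.2)·(-2.2) + (2.8)·(2.8)) / 4 = 36.8/4 = 9.2
  Sample standard deviations s_i = √(s[i,i]):
  s(X_1) = √(4.3) = 2.0736
  s(X_2) = √(1.3) = 1.1402
  s(X_3) = √(9.2) = 3.0332

Step 3 — r_{ij} = s_{ij} / (s_i · s_j):
  r[X_1,X_1] = 1 (diagonal).
  r[X_1,X_2] = 1.2 / (2.0736 · 1.1402) = 1.2 / 2.3643 = 0.5075
  r[X_1,X_3] = -2.9 / (2.0736 · 3.0332) = -2.9 / 6.2897 = -0.4611
  r[X_2,X_2] = 1 (diagonal).
  r[X_2,X_3] = -2.6 / (1.1402 · 3.0332) = -2.6 / 3.4583 = -0.7518
  r[X_3,X_3] = 1 (diagonal).

R is symmetric with unit diagonal. Assembling:

R = [[1, 0.5075, -0.4611],
 [0.5075, 1, -0.7518],
 [-0.4611, -0.7518, 1]]


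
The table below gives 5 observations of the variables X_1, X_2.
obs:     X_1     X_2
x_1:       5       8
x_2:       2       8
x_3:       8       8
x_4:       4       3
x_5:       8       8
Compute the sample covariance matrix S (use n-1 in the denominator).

Step 1 — column means:
  mean(X_1) = (5 + 2 + 8 + 4 + 8) / 5 = 27/5 = 5.4
  mean(X_2) = (8 + 8 + 8 + 3 + 8) / 5 = 35/5 = 7

Step 2 — sample covariance S[i,j] = (1/(n-1)) · Σ_k (x_{k,i} - mean_i) · (x_{k,j} - mean_j), with n-1 = 4.
  S[X_1,X_1] = ((-0.4)·(-0.4) + (-3.4)·(-3.4) + (2.6)·(2.6) + (-1.4)·(-1.4) + (2.6)·(2.6)) / 4 = 27.2/4 = 6.8
  S[X_1,X_2] = ((-0.4)·(1) + (-3.4)·(1) + (2.6)·(1) + (-1.4)·(-4) + (2.6)·(1)) / 4 = 7/4 = 1.75
  S[X_2,X_2] = ((1)·(1) + (1)·(1) + (1)·(1) + (-4)·(-4) + (1)·(1)) / 4 = 20/4 = 5

S is symmetric (S[j,i] = S[i,j]). Assembling:

S = [[6.8, 1.75],
 [1.75, 5]]


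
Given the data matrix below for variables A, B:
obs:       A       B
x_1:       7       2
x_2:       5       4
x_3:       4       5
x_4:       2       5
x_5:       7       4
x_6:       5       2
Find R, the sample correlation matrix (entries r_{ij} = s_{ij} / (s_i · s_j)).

Step 1 — column means:
  mean(A) = (7 + 5 + 4 + 2 + 7 + 5) / 6 = 30/6 = 5
  mean(B) = (2 + 4 + 5 + 5 + 4 + 2) / 6 = 22/6 = 3.6667

Step 2 — sample variances and covariances s[i,j] = (1/(n-1)) · Σ_k (x_{k,i} - mean_i) · (x_{k,j} - mean_j), with n-1 = 5:
  s[A,A] = ((2)·(2) + (0)·(0) + (-1)·(-1) + (-3)·(-3) + (2)·(2) + (0)·(0)) / 5 = 18/5 = 3.6
  s[A,B] = ((2)·(-1.6667) + (0)·(0.3333) + (-1)·(1.3333) + (-3)·(1.3333) + (2)·(0.3333) + (0)·(-1.6667)) / 5 = -8/5 = -1.6
  s[B,B] = ((-1.6667)·(-1.6667) + (0.3333)·(0.3333) + (1.3333)·(1.3333) + (1.3333)·(1.3333) + (0.3333)·(0.3333) + (-1.6667)·(-1.6667)) / 5 = 9.3333/5 = 1.8667
  Sample standard deviations s_i = √(s[i,i]):
  s(A) = √(3.6) = 1.8974
  s(B) = √(1.8667) = 1.3663

Step 3 — r_{ij} = s_{ij} / (s_i · s_j):
  r[A,A] = 1 (diagonal).
  r[A,B] = -1.6 / (1.8974 · 1.3663) = -1.6 / 2.5923 = -0.6172
  r[B,B] = 1 (diagonal).

R is symmetric with unit diagonal. Assembling:

R = [[1, -0.6172],
 [-0.6172, 1]]


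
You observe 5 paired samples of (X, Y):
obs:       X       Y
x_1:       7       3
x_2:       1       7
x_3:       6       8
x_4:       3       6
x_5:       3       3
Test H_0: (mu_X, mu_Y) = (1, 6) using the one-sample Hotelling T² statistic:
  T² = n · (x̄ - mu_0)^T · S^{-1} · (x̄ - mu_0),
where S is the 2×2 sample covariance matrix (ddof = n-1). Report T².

Step 1 — sample mean vector:
  mean(X) = (7 + 1 + 6 + 3 + 3) / 5 = 20/5 = 4
  mean(Y) = (3 + 7 + 8 + 6 + 3) / 5 = 27/5 = 5.4
  x̄ = (4, 5.4),  deviation x̄ - mu_0 = (4, 5.4) - (1, 6) = (3, -0.6).

Step 2 — sample covariance matrix, S[i,j] = (1/(n-1)) · Σ_k (x_{k,i} - mean_i) · (x_{k,j} - mean_j), divisor n-1 = 4:
  S[X,X] = ((3)·(3) + (-3)·(-3) + (2)·(2) + (-1)·(-1) + (-1)·(-1)) / 4 = 24/4 = 6
  S[X,Y] = ((3)·(-2.4) + (-3)·(1.6) + (2)·(2.6) + (-1)·(0.6) + (-1)·(-2.4)) / 4 = -5/4 = -1.25
  S[Y,Y] = ((-2.4)·(-2.4) + (1.6)·(1.6) + (2.6)·(2.6) + (0.6)·(0.6) + (-2.4)·(-2.4)) / 4 = 21.2/4 = 5.3
  S = [[6, -1.25],
 [-1.25, 5.3]].

Step 3 — invert S. det(S) = 6·5.3 - (-1.25)² = 30.2375.
  S^{-1} = (1/det) · [[d, -b], [-b, a]] = [[0.1753, 0.0413],
 [0.0413, 0.1984]].

Step 4 — quadratic form (x̄ - mu_0)^T · S^{-1} · (x̄ - mu_0):
  S^{-1} · (x̄ - mu_0) = (0.501, 0.005),
  (x̄ - mu_0)^T · [...] = (3)·(0.501) + (-0.6)·(0.005) = 1.5001.

Step 5 — scale by n: T² = 5 · 1.5001 = 7.5006.

T² ≈ 7.5006


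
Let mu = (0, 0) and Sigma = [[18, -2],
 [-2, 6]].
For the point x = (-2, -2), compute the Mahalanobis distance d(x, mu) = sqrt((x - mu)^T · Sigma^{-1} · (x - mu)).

Step 1 — centre the observation: (x - mu) = (-2, -2).

Step 2 — invert Sigma. det(Sigma) = 18·6 - (-2)² = 104.
  Sigma^{-1} = (1/det) · [[d, -b], [-b, a]] = [[0.0577, 0.0192],
 [0.0192, 0.1731]].

Step 3 — form the quadratic (x - mu)^T · Sigma^{-1} · (x - mu):
  Sigma^{-1} · (x - mu) = (-0.1538, -0.3846).
  (x - mu)^T · [Sigma^{-1} · (x - mu)] = (-2)·(-0.1538) + (-2)·(-0.3846) = 1.0769.

Step 4 — take square root: d = √(1.0769) ≈ 1.0377.

d(x, mu) = √(1.0769) ≈ 1.0377


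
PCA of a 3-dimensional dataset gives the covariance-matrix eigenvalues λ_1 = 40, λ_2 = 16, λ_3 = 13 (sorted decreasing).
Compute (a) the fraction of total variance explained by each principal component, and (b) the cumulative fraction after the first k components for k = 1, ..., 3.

Step 1 — total variance = trace(Sigma) = Σ λ_i = 40 + 16 + 13 = 69.

Step 2 — fraction explained by component i = λ_i / Σ λ:
  PC1: 40/69 = 0.5797
  PC2: 16/69 = 0.2319
  PC3: 13/69 = 0.1884

Step 3 — cumulative fraction after k components = (λ_1 + ... + λ_k) / Σ λ:
  k = 1: 40/69 = 0.5797
  k = 2: (40 + 16)/69 = 56/69 = 0.8116
  k = 3: (40 + 16 + 13)/69 = 69/69 = 1

Summary (fraction, with percent):

explained: PC1 0.5797 (57.97%), PC2 0.2319 (23.19%), PC3 0.1884 (18.84%);  cumulative: 0.5797, 0.8116, 1


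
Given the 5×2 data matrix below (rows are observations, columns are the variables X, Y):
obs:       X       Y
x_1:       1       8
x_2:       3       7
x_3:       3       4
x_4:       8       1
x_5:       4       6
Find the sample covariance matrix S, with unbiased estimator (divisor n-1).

Step 1 — column means:
  mean(X) = (1 + 3 + 3 + 8 + 4) / 5 = 19/5 = 3.8
  mean(Y) = (8 + 7 + 4 + 1 + 6) / 5 = 26/5 = 5.2

Step 2 — sample covariance S[i,j] = (1/(n-1)) · Σ_k (x_{k,i} - mean_i) · (x_{k,j} - mean_j), with n-1 = 4.
  S[X,X] = ((-2.8)·(-2.8) + (-0.8)·(-0.8) + (-0.8)·(-0.8) + (4.2)·(4.2) + (0.2)·(0.2)) / 4 = 26.8/4 = 6.7
  S[X,Y] = ((-2.8)·(2.8) + (-0.8)·(1.8) + (-0.8)·(-1.2) + (4.2)·(-4.2) + (0.2)·(0.8)) / 4 = -25.8/4 = -6.45
  S[Y,Y] = ((2.8)·(2.8) + (1.8)·(1.8) + (-1.2)·(-1.2) + (-4.2)·(-4.2) + (0.8)·(0.8)) / 4 = 30.8/4 = 7.7

S is symmetric (S[j,i] = S[i,j]). Assembling:

S = [[6.7, -6.45],
 [-6.45, 7.7]]


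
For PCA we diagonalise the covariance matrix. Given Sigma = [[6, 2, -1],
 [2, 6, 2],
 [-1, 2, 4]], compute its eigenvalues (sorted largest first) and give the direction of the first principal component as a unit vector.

Step 1 — characteristic polynomial p(λ) = det(λI - Sigma) = λ³ - tr·λ² + c_1·λ - det, where tr = trace, c_1 = sum of the principal 2×2 minors, det = det(Sigma):
  tr = 6 + 6 + 4 = 16,
  c_1 = (6·6 - (2)²) + (6·4 - (-1)²) + (6·4 - (2)²) = 32 + 23 + 20 = 75,
  det = 6·(6·4 - (2)²) - (2)·((2)·4 - (2)·(-1)) + (-1)·((2)·(2) - 6·(-1)) = 6·(20) - (2)·(10) + (-1)·(10) = 90.
  So p(λ) = λ³ - 16λ² + 75λ - 90.
Step 2 — look for an integer root (rational root theorem: any rational root is an integer divisor of 90). Testing λ = 6:
  p(6) = 216 - 576 + 450 - 90 = 0  ✓
  Dividing out (λ - 6): p(λ) = (λ - 6)(λ² - 10λ + 15).
Step 3 — remaining eigenvalues from the quadratic λ² - 10λ + 15 = 0:
  Δ = 10² - 4·15 = 100 - 60 = 40,  λ = (10 ± √40)/2 = (10 ± 6.3246)/2 ≈ 8.1623 or 1.8377.
  Sorted: λ_1 = 8.1623,  λ_2 = 6,  λ_3 = 1.8377  (check: sum = 16 = tr ✓).

Step 4 — unit eigenvector for λ_1 ≈ 8.1623: v spans the null space of (Sigma - λ_1 I), whose rows are
  r_1 = (-2.1623, 2, -1),  r_2 = (2, -2.1623, 2),  r_3 = (-1, 2, -4.1623).
  v is orthogonal to every row, so take v ∝ r_1 × r_2 = ((2)·(2) - (-1)·(-2.1623), (-1)·(2) - (-2.1623)·(2), (-2.1623)·(-2.1623) - (2)·(2)) ≈ (1.8377, 2.3246, 0.6754).
  Let u = (1.8377, 2.3246, 0.6754).
  ||u|| = √((1.8377)² + (2.3246)² + (0.6754)²) = √(9.237) ≈ 3.0392,  v_1 = u/||u|| ≈ (0.6047, 0.7648, 0.2222) (||v_1|| = 1).

λ_1 = 8.1623,  λ_2 = 6,  λ_3 = 1.8377;  v_1 ≈ (0.6047, 0.7648, 0.2222)


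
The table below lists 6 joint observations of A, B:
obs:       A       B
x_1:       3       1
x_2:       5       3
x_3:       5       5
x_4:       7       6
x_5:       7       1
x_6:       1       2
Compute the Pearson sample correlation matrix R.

Step 1 — column means:
  mean(A) = (3 + 5 + 5 + 7 + 7 + 1) / 6 = 28/6 = 4.6667
  mean(B) = (1 + 3 + 5 + 6 + 1 + 2) / 6 = 18/6 = 3

Step 2 — sample variances and covariances s[i,j] = (1/(n-1)) · Σ_k (x_{k,i} - mean_i) · (x_{k,j} - mean_j), with n-1 = 5:
  s[A,A] = ((-1.6667)·(-1.6667) + (0.3333)·(0.3333) + (0.3333)·(0.3333) + (2.3333)·(2.3333) + (2.3333)·(2.3333) + (-3.6667)·(-3.6667)) / 5 = 27.3333/5 = 5.4667
  s[A,B] = ((-1.6667)·(-2) + (0.3333)·(0) + (0.3333)·(2) + (2.3333)·(3) + (2.3333)·(-2) + (-3.6667)·(-1)) / 5 = 10/5 = 2
  s[B,B] = ((-2)·(-2) + (0)·(0) + (2)·(2) + (3)·(3) + (-2)·(-2) + (-1)·(-1)) / 5 = 22/5 = 4.4
  Sample standard deviations s_i = √(s[i,i]):
  s(A) = √(5.4667) = 2.3381
  s(B) = √(4.4) = 2.0976

Step 3 — r_{ij} = s_{ij} / (s_i · s_j):
  r[A,A] = 1 (diagonal).
  r[A,B] = 2 / (2.3381 · 2.0976) = 2 / 4.9044 = 0.4078
  r[B,B] = 1 (diagonal).

R is symmetric with unit diagonal. Assembling:

R = [[1, 0.4078],
 [0.4078, 1]]


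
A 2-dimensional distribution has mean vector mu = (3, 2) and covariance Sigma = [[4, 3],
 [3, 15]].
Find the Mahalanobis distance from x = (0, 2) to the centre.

Step 1 — centre the observation: (x - mu) = (-3, 0).

Step 2 — invert Sigma. det(Sigma) = 4·15 - (3)² = 51.
  Sigma^{-1} = (1/det) · [[d, -b], [-b, a]] = [[0.2941, -0.0588],
 [-0.0588, 0.0784]].

Step 3 — form the quadratic (x - mu)^T · Sigma^{-1} · (x - mu):
  Sigma^{-1} · (x - mu) = (-0.8824, 0.1765).
  (x - mu)^T · [Sigma^{-1} · (x - mu)] = (-3)·(-0.8824) + (0)·(0.1765) = 2.6471.

Step 4 — take square root: d = √(2.6471) ≈ 1.627.

d(x, mu) = √(2.6471) ≈ 1.627


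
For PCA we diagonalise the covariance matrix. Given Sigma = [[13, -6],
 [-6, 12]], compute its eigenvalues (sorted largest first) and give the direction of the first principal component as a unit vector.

Step 1 — characteristic polynomial of 2×2 Sigma:
  det(Sigma - λI) = λ² - trace · λ + det = 0.
  trace = 13 + 12 = 25, det = 13·12 - (-6)² = 120.
Step 2 — discriminant:
  Δ = trace² - 4·det = 625 - 480 = 145.
Step 3 — eigenvalues:
  λ = (trace ± √Δ)/2 = (25 ± 12.0416)/2,
  λ_1 = 18.5208,  λ_2 = 6.4792.

Step 4 — unit eigenvector for λ_1: solve (Sigma - λ_1 I)v = 0. First row:
  (13 - 18.5208)·v_x + (-6)·v_y = 0, i.e. (-5.5208)·v_x + (-6)·v_y = 0,
  so v ∝ (b, λ_1 - a) = (-6, 5.5208); multiply by -1 so the first entry is positive: u = (6, -5.5208).
  ||u|| = √((6)² + (-5.5208)²) = √(66.4792) ≈ 8.1535,
  v_1 = u/||u|| ≈ (0.7359, -0.6771) (||v_1|| = 1).

λ_1 = 18.5208,  λ_2 = 6.4792;  v_1 ≈ (0.7359, -0.6771)


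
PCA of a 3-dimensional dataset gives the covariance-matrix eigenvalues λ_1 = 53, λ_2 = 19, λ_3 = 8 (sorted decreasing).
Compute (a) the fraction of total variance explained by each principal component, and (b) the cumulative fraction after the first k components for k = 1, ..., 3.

Step 1 — total variance = trace(Sigma) = Σ λ_i = 53 + 19 + 8 = 80.

Step 2 — fraction explained by component i = λ_i / Σ λ:
  PC1: 53/80 = 0.6625
  PC2: 19/80 = 0.2375
  PC3: 8/80 = 0.1

Step 3 — cumulative fraction after k components = (λ_1 + ... + λ_k) / Σ λ:
  k = 1: 53/80 = 0.6625
  k = 2: (53 + 19)/80 = 72/80 = 0.9
  k = 3: (53 + 19 + 8)/80 = 80/80 = 1

Summary (fraction, with percent):

explained: PC1 0.6625 (66.25%), PC2 0.2375 (23.75%), PC3 0.1 (10%);  cumulative: 0.6625, 0.9, 1


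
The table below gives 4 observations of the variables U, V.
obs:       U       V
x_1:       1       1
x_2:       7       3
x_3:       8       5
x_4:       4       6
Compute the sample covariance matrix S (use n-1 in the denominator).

Step 1 — column means:
  mean(U) = (1 + 7 + 8 + 4) / 4 = 20/4 = 5
  mean(V) = (1 + 3 + 5 + 6) / 4 = 15/4 = 3.75

Step 2 — sample covariance S[i,j] = (1/(n-1)) · Σ_k (x_{k,i} - mean_i) · (x_{k,j} - mean_j), with n-1 = 3.
  S[U,U] = ((-4)·(-4) + (2)·(2) + (3)·(3) + (-1)·(-1)) / 3 = 30/3 = 10
  S[U,V] = ((-4)·(-2.75) + (2)·(-0.75) + (3)·(1.25) + (-1)·(2.25)) / 3 = 11/3 = 3.6667
  S[V,V] = ((-2.75)·(-2.75) + (-0.75)·(-0.75) + (1.25)·(1.25) + (2.25)·(2.25)) / 3 = 14.75/3 = 4.9167

S is symmetric (S[j,i] = S[i,j]). Assembling:

S = [[10, 3.6667],
 [3.6667, 4.9167]]


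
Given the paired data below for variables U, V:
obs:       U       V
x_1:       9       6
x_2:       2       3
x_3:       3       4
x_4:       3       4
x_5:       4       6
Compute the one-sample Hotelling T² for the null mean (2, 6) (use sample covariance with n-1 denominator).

Step 1 — sample mean vector:
  mean(U) = (9 + 2 + 3 + 3 + 4) / 5 = 21/5 = 4.2
  mean(V) = (6 + 3 + 4 + 4 + 6) / 5 = 23/5 = 4.6
  x̄ = (4.2, 4.6),  deviation x̄ - mu_0 = (4.2, 4.6) - (2, 6) = (2.2, -1.4).

Step 2 — sample covariance matrix, S[i,j] = (1/(n-1)) · Σ_k (x_{k,i} - mean_i) · (x_{k,j} - mean_j), divisor n-1 = 4:
  S[U,U] = ((4.8)·(4.8) + (-2.2)·(-2.2) + (-1.2)·(-1.2) + (-1.2)·(-1.2) + (-0.2)·(-0.2)) / 4 = 30.8/4 = 7.7
  S[U,V] = ((4.8)·(1.4) + (-2.2)·(-1.6) + (-1.2)·(-0.6) + (-1.2)·(-0.6) + (-0.2)·(1.4)) / 4 = 11.4/4 = 2.85
  S[V,V] = ((1.4)·(1.4) + (-1.6)·(-1.6) + (-0.6)·(-0.6) + (-0.6)·(-0.6) + (1.4)·(1.4)) / 4 = 7.2/4 = 1.8
  S = [[7.7, 2.85],
 [2.85, 1.8]].

Step 3 — invert S. det(S) = 7.7·1.8 - (2.85)² = 5.7375.
  S^{-1} = (1/det) · [[d, -b], [-b, a]] = [[0.3137, -0.4967],
 [-0.4967, 1.342]].

Step 4 — quadratic form (x̄ - mu_0)^T · S^{-1} · (x̄ - mu_0):
  S^{-1} · (x̄ - mu_0) = (1.3856, -2.9717),
  (x̄ - mu_0)^T · [...] = (2.2)·(1.3856) + (-1.4)·(-2.9717) = 7.2087.

Step 5 — scale by n: T² = 5 · 7.2087 = 36.0436.

T² ≈ 36.0436
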